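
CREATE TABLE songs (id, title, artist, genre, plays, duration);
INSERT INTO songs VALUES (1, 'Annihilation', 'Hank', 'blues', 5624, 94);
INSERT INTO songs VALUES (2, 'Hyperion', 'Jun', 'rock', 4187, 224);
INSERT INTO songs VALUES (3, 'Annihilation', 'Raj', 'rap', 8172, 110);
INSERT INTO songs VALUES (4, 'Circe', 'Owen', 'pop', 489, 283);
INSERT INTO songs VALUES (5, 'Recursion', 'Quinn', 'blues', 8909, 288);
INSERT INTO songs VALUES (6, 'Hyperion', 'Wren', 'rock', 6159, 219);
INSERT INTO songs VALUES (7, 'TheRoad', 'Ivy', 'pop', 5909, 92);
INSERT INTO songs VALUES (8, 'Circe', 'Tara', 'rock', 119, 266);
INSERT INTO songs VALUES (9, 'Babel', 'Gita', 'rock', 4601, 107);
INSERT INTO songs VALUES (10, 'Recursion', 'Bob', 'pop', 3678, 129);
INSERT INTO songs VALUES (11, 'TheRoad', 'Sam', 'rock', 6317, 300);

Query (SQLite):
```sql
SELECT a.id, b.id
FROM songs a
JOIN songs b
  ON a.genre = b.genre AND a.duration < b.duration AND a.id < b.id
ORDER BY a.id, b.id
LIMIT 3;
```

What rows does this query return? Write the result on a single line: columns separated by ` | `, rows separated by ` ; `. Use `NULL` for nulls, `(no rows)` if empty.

1 | 5 ; 2 | 8 ; 2 | 11

Pairs (a,b) with same genre, a.duration < b.duration, a.id < b.id.
genre groups: blues:{1,5} pop:{4,7,10} rap:{3} rock:{2,6,8,9,11}
Ordered by (a.id, b.id); first 3.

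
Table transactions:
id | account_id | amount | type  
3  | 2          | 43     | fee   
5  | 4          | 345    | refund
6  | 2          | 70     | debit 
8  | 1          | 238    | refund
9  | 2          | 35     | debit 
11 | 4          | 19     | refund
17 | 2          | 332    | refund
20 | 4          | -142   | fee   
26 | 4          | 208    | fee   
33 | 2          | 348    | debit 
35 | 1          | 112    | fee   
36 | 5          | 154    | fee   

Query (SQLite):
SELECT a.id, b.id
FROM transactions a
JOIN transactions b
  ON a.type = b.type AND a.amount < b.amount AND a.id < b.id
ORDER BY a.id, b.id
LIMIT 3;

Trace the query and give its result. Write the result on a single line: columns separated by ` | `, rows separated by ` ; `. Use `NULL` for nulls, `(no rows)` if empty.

Pairs (a,b) with same type, a.amount < b.amount, a.id < b.id.
type groups: debit:{6,9,33} fee:{3,20,26,35,36} refund:{5,8,11,17}
Ordered by (a.id, b.id); first 3.

3 | 26 ; 3 | 35 ; 3 | 36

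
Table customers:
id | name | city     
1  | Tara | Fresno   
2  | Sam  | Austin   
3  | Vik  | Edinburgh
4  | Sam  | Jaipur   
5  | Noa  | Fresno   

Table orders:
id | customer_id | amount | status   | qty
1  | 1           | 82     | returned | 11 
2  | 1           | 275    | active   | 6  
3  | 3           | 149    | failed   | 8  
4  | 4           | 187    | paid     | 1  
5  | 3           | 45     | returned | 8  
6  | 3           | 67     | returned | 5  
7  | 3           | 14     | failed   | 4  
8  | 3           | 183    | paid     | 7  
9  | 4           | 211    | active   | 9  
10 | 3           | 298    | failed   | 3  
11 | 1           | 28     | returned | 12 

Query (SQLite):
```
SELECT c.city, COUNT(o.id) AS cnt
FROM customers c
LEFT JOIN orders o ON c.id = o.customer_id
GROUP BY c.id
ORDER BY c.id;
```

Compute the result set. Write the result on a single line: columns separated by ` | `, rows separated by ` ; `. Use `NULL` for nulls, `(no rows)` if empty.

Fresno | 3 ; Austin | 0 ; Edinburgh | 6 ; Jaipur | 2 ; Fresno | 0

LEFT JOIN keeps every customers row; unmatched ones get NULL for orders columns.
Group by customers.id and compute COUNT(o.id). COUNT(col) of an all-NULL group is 0.
  1: ids {1, 2, 11} → COUNT(o.id)=3
  2: ids {—} → COUNT(o.id)=0
  3: ids {3, 5, 6, 7, 8, 10} → COUNT(o.id)=6
  4: ids {4, 9} → COUNT(o.id)=2
  5: ids {—} → COUNT(o.id)=0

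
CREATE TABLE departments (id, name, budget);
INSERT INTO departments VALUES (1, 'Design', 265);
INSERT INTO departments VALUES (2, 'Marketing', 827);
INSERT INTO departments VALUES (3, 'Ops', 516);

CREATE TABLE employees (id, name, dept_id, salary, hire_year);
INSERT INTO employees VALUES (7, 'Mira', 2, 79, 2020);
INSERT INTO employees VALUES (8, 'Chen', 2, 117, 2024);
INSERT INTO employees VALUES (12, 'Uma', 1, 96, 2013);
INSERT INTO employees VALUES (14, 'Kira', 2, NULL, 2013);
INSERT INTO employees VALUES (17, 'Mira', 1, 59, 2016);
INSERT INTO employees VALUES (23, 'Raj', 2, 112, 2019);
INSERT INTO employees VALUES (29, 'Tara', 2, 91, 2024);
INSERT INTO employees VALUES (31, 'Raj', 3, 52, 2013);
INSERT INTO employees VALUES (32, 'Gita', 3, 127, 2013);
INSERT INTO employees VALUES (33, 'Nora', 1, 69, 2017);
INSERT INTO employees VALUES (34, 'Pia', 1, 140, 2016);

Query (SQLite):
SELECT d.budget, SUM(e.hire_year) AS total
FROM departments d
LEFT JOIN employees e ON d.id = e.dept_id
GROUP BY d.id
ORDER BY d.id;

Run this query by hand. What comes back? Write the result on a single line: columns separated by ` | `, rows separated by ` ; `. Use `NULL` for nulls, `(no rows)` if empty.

LEFT JOIN keeps every departments row; unmatched ones get NULL for employees columns.
Group by departments.id and compute SUM(e.hire_year). SUM over an all-NULL group is NULL.
  1: ids {12, 17, 33, 34} → SUM(e.hire_year)=8062
  2: ids {7, 8, 14, 23, 29} → SUM(e.hire_year)=10100
  3: ids {31, 32} → SUM(e.hire_year)=4026

265 | 8062 ; 827 | 10100 ; 516 | 4026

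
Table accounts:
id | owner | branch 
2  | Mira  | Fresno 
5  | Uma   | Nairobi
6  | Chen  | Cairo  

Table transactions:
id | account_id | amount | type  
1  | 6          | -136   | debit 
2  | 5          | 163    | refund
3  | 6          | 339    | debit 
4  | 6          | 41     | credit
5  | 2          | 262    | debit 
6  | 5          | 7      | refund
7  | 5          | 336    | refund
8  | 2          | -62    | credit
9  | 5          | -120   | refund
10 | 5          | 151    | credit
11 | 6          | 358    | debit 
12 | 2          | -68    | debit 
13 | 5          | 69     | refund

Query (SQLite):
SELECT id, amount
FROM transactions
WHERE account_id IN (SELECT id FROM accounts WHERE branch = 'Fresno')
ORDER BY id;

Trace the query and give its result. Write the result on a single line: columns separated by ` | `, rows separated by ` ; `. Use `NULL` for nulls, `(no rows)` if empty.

5 | 262 ; 8 | -62 ; 12 | -68

Inner query: accounts.id where branch = 'Fresno'.
Outer: keep transactions rows whose account_id is in that set.
Inner query → {2}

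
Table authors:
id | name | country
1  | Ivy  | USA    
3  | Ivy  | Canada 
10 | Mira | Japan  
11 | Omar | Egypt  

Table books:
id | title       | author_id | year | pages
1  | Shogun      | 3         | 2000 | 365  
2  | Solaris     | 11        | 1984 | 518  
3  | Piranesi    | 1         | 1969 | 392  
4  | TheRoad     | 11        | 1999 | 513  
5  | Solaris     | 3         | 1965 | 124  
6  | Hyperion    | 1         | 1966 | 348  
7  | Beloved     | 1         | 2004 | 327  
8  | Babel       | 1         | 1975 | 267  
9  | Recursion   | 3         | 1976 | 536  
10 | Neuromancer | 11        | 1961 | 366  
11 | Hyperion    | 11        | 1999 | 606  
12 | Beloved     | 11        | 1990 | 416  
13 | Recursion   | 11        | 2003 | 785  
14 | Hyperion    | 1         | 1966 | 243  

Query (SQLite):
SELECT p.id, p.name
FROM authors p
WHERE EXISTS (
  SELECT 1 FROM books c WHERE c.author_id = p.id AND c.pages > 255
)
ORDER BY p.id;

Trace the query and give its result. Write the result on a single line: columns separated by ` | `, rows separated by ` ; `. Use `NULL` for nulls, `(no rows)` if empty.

For each authors row, check whether any books with matching author_id has pages > 255.
Keep rows where that is true.

1 | Ivy ; 3 | Ivy ; 11 | Omar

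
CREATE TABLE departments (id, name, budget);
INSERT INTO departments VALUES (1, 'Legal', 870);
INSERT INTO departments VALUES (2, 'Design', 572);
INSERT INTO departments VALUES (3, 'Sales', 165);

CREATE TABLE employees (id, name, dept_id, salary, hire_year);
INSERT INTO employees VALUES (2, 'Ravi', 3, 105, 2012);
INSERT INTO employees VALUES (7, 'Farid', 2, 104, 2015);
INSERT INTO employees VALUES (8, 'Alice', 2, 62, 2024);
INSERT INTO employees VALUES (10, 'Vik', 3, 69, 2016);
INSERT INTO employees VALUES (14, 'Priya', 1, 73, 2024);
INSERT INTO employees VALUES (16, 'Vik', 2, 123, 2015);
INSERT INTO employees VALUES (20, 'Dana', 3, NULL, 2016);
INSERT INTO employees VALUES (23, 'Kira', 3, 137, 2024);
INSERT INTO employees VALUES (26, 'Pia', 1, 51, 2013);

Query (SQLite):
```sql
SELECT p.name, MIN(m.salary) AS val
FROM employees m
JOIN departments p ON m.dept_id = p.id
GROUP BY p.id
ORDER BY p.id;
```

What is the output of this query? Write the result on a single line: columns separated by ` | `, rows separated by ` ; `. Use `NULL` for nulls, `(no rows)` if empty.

Legal | 51 ; Design | 62 ; Sales | 69

Join each employees row to its departments via dept_id.
Group joined rows by departments.id; compute MIN(m.salary) per group.
  1: ids {14, 26} → MIN(m.salary)=51
  2: ids {7, 8, 16} → MIN(m.salary)=62
  3: ids {2, 10, 20, 23} → MIN(m.salary)=69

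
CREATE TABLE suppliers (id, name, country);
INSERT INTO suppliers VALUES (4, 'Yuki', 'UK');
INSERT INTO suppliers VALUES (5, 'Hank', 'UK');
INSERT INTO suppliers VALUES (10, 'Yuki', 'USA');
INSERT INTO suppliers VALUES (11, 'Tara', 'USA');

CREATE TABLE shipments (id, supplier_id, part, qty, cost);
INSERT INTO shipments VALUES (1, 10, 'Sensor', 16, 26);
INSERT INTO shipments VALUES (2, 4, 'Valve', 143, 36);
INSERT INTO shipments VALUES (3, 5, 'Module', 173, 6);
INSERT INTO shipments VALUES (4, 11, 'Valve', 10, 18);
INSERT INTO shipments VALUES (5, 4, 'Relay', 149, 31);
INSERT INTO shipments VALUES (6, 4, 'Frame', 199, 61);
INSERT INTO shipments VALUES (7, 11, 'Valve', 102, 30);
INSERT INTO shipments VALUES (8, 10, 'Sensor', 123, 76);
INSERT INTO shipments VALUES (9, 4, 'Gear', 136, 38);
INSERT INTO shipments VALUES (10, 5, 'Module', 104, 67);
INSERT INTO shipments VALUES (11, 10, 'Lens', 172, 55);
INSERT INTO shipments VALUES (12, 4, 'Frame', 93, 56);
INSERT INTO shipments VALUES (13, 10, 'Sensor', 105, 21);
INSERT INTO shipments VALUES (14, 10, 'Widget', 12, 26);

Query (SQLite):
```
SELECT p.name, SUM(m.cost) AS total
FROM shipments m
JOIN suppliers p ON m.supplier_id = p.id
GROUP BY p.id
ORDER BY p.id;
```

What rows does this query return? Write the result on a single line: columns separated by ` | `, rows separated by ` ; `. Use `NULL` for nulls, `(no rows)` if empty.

Yuki | 222 ; Hank | 73 ; Yuki | 204 ; Tara | 48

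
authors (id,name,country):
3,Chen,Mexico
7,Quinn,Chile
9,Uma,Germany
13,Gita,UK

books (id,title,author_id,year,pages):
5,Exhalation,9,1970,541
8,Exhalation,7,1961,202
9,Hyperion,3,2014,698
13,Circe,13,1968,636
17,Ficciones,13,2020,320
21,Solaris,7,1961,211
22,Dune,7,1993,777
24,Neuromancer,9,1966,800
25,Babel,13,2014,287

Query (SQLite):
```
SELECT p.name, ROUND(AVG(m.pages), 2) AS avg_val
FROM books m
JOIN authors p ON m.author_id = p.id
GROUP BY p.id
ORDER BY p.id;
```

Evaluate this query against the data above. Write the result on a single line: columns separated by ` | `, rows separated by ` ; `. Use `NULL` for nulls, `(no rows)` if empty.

Chen | 698 ; Quinn | 396.67 ; Uma | 670.5 ; Gita | 414.33

Join each books row to its authors via author_id.
Group joined rows by authors.id; compute ROUND(AVG(m.pages), 2) per group.
  3: ids {9} → ROUND(AVG(m.pages), 2)=698
  7: ids {8, 21, 22} → ROUND(AVG(m.pages), 2)=396.67
  9: ids {5, 24} → ROUND(AVG(m.pages), 2)=670.5
  13: ids {13, 17, 25} → ROUND(AVG(m.pages), 2)=414.33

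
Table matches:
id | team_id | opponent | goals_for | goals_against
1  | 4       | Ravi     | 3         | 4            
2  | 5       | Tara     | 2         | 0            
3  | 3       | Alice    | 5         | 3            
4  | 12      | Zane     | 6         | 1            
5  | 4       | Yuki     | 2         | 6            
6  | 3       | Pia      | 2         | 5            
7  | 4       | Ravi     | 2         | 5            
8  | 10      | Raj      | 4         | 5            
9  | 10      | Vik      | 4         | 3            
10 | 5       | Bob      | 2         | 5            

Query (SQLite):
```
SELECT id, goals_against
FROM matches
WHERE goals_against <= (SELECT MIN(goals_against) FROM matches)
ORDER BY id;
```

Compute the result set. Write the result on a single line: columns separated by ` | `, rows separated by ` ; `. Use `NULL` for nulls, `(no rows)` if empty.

2 | 0

Scalar subquery: MIN(goals_against) over all matches rows = 0.
Keep rows where goals_against <= that value.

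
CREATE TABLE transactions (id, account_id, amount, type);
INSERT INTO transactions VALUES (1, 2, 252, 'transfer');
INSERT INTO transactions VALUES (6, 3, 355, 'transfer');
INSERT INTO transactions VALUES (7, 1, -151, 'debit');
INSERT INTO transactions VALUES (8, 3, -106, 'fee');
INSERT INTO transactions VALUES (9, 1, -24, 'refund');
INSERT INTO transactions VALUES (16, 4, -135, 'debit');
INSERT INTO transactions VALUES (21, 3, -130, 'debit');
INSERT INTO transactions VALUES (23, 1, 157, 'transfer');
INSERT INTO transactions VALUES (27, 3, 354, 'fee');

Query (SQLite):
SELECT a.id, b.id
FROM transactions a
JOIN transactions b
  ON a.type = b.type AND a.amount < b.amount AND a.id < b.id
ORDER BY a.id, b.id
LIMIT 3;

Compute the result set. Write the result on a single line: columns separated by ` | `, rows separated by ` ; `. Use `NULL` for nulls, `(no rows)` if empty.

1 | 6 ; 7 | 16 ; 7 | 21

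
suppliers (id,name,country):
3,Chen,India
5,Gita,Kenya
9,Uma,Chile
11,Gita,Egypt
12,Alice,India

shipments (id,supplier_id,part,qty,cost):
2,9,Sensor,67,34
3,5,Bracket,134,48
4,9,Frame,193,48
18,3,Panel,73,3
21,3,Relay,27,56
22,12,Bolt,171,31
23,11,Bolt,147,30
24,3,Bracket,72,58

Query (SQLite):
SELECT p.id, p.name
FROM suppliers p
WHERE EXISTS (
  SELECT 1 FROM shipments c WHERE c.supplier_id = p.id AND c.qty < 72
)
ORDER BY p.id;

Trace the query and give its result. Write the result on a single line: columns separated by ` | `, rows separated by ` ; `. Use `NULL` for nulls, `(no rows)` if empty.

3 | Chen ; 9 | Uma

For each suppliers row, check whether any shipments with matching supplier_id has qty < 72.
Keep rows where that is true.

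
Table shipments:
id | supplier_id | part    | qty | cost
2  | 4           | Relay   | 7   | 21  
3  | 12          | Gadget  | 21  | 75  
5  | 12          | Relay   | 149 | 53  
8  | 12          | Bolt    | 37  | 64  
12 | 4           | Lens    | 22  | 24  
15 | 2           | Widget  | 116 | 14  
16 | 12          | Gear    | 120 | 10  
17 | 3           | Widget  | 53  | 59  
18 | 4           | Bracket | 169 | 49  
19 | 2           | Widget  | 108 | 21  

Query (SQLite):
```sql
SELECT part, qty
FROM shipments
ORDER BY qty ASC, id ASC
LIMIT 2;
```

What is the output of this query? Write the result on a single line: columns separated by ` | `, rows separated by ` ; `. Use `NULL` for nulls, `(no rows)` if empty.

Sort by qty asc, tiebreak id asc: (7, id=2), (21, id=3), (22, id=12), (37, id=8), (53, id=17) …. Take first 2.

Relay | 7 ; Gadget | 21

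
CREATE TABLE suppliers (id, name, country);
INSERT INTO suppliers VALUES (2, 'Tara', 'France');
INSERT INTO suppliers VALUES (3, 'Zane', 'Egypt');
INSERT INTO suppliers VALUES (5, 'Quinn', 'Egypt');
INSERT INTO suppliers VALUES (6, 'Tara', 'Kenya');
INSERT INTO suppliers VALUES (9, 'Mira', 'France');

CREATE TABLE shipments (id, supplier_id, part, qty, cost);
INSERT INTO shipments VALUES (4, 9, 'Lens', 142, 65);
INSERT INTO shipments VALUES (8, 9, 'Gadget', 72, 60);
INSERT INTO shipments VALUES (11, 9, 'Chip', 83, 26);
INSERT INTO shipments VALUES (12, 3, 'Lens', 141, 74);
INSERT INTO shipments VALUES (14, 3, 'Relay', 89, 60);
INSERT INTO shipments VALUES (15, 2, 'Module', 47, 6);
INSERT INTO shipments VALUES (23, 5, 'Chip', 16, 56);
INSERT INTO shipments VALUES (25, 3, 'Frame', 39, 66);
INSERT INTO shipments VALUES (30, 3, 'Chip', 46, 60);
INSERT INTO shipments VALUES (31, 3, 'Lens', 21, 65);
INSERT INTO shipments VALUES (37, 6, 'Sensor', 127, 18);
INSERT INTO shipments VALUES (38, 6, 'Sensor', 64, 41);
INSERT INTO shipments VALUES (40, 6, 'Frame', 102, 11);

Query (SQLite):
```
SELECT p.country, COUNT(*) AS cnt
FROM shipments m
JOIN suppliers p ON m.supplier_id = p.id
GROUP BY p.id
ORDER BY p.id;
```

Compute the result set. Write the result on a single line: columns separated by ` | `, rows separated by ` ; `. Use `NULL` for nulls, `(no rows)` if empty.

France | 1 ; Egypt | 5 ; Egypt | 1 ; Kenya | 3 ; France | 3

Join each shipments row to its suppliers via supplier_id.
Group joined rows by suppliers.id; compute COUNT(*) per group.
  2: ids {15} → COUNT(*)=1
  3: ids {12, 14, 25, 30, 31} → COUNT(*)=5
  5: ids {23} → COUNT(*)=1
  6: ids {37, 38, 40} → COUNT(*)=3
  9: ids {4, 8, 11} → COUNT(*)=3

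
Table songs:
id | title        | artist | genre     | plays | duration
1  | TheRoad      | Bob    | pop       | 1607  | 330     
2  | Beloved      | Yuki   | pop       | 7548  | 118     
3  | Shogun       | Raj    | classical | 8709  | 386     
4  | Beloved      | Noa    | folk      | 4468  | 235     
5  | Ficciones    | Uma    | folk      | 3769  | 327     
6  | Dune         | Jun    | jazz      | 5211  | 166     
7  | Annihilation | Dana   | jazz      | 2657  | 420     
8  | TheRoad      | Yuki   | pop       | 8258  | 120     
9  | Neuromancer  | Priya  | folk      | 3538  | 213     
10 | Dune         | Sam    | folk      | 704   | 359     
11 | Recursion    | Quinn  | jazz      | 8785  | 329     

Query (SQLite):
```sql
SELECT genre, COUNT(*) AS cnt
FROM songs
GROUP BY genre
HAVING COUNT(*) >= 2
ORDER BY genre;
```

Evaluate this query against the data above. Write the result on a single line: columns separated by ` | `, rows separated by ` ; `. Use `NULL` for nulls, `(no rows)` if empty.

folk | 4 ; jazz | 3 ; pop | 3

Partition songs by genre; compute COUNT(*) within each group.
HAVING: keep groups with count ≥ 2.
  classical: ids {3} → COUNT(*)=1
  folk: ids {4, 5, 9, 10} → COUNT(*)=4
  jazz: ids {6, 7, 11} → COUNT(*)=3
  pop: ids {1, 2, 8} → COUNT(*)=3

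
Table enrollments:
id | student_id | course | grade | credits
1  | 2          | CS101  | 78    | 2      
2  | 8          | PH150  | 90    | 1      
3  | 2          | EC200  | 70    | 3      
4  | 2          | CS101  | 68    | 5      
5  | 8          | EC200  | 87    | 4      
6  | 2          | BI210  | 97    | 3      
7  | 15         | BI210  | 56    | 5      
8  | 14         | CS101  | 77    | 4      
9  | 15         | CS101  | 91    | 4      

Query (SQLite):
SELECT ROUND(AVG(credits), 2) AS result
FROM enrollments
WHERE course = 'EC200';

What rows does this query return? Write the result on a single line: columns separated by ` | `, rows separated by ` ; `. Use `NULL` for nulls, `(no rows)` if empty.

Rows where course='EC200' → credits values: [3, 4].
AVG = 7 / 2 (rounded to 2 dp).

3.5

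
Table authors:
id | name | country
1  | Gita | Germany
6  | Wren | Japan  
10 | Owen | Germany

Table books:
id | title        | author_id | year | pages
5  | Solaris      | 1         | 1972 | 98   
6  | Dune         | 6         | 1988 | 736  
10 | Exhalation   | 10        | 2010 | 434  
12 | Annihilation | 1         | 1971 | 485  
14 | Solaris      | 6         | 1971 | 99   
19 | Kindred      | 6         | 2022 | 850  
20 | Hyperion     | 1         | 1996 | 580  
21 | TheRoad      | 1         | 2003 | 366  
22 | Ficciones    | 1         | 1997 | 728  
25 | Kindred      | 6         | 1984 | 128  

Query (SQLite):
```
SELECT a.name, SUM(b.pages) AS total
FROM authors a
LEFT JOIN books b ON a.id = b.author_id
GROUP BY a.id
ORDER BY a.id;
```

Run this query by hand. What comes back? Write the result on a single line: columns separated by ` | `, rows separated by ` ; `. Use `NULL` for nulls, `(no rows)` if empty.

LEFT JOIN keeps every authors row; unmatched ones get NULL for books columns.
Group by authors.id and compute SUM(b.pages). SUM over an all-NULL group is NULL.
  1: ids {5, 12, 20, 21, 22} → SUM(b.pages)=2257
  6: ids {6, 14, 19, 25} → SUM(b.pages)=1813
  10: ids {10} → SUM(b.pages)=434

Gita | 2257 ; Wren | 1813 ; Owen | 434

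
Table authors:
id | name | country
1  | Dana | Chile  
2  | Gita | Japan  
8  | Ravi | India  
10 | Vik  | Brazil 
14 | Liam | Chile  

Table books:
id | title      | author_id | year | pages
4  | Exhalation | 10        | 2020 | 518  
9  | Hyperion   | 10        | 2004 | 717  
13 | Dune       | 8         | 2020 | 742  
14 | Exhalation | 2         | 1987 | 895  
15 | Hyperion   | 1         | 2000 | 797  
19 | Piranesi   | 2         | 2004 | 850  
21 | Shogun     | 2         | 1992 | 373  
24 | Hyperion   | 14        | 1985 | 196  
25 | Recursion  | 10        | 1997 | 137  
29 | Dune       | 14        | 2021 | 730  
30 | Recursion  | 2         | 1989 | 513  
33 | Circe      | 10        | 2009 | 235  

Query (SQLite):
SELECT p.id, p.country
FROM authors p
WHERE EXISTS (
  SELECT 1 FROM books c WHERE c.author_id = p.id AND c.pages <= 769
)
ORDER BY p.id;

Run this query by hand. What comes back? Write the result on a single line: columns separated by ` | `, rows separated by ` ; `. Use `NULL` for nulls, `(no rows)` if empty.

For each authors row, check whether any books with matching author_id has pages <= 769.
Keep rows where that is true.

2 | Japan ; 8 | India ; 10 | Brazil ; 14 | Chile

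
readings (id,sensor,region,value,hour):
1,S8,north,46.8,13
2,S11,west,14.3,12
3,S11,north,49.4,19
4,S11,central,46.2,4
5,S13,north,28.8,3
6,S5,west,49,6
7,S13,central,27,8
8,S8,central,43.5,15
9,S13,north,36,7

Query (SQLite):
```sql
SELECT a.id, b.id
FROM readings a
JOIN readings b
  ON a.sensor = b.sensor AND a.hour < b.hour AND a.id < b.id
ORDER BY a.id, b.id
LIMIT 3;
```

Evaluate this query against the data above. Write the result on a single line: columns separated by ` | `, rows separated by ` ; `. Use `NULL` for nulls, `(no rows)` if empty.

1 | 8 ; 2 | 3 ; 5 | 7

Pairs (a,b) with same sensor, a.hour < b.hour, a.id < b.id.
sensor groups: S11:{2,3,4} S13:{5,7,9} S5:{6} S8:{1,8}
Ordered by (a.id, b.id); first 3.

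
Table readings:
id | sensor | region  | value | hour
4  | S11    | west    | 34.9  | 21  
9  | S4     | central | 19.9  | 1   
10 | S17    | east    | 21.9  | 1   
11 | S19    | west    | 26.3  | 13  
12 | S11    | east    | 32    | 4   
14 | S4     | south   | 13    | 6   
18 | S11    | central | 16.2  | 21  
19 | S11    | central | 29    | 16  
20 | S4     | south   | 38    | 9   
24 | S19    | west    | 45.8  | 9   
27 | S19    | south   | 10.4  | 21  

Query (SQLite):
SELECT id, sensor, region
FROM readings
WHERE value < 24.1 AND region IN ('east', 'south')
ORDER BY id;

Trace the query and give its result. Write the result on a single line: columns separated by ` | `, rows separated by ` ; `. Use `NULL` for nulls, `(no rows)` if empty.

value < 24.1: ids {9, 10, 14, 18, 27}
region IN ('east', 'south'): ids {10, 12, 14, 20, 27}
Combine with AND.

10 | S17 | east ; 14 | S4 | south ; 27 | S19 | south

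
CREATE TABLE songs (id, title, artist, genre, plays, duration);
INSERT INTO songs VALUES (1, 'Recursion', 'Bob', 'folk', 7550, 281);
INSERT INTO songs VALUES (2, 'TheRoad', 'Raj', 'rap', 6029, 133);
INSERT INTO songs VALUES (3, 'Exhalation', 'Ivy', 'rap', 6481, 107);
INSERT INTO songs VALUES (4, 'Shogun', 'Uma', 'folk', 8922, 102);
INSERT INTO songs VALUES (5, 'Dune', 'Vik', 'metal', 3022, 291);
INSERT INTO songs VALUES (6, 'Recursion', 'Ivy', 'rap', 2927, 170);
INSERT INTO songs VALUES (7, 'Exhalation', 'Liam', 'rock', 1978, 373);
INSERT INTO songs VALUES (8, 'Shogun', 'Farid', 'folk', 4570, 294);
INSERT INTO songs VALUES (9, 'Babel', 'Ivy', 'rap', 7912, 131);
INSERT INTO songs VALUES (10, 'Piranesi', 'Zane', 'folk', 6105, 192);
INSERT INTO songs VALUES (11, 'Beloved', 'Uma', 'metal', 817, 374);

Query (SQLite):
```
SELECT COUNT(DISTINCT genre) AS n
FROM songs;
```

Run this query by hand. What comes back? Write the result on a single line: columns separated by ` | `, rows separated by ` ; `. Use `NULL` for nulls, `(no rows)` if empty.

4

Count distinct non-NULL genre values.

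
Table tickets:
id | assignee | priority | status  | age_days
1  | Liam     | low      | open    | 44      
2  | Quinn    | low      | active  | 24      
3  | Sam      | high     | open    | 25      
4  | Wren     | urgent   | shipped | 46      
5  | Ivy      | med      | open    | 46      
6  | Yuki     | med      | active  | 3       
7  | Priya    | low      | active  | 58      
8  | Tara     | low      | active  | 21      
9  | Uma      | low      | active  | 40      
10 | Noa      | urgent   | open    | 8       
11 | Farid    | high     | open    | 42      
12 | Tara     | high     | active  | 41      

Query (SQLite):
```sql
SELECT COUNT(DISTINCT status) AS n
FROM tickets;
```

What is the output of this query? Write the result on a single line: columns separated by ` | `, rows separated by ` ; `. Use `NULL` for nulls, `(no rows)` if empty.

3

Count distinct non-NULL status values.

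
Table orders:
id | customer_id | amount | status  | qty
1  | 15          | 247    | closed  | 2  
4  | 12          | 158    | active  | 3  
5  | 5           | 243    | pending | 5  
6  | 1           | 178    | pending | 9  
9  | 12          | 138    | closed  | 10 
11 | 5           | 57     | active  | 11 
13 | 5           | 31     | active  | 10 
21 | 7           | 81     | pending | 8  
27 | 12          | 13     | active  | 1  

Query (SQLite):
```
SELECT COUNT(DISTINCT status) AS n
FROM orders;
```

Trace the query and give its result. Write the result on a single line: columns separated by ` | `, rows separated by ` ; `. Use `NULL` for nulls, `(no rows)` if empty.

3

Count distinct non-NULL status values.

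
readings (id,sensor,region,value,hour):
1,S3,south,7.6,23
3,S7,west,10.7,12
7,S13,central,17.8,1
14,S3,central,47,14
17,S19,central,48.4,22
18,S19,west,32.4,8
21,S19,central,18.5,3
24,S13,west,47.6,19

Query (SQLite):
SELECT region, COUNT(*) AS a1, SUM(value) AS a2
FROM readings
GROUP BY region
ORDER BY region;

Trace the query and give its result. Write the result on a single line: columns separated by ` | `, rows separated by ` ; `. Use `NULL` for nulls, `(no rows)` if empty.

Group readings by region.
Per group compute: COUNT(*), SUM(value).
  central: ids {7, 14, 17, 21} → COUNT(*)=4, SUM(value)=131.7
  south: ids {1} → COUNT(*)=1, SUM(value)=7.6
  west: ids {3, 18, 24} → COUNT(*)=3, SUM(value)=90.7

central | 4 | 131.7 ; south | 1 | 7.6 ; west | 3 | 90.7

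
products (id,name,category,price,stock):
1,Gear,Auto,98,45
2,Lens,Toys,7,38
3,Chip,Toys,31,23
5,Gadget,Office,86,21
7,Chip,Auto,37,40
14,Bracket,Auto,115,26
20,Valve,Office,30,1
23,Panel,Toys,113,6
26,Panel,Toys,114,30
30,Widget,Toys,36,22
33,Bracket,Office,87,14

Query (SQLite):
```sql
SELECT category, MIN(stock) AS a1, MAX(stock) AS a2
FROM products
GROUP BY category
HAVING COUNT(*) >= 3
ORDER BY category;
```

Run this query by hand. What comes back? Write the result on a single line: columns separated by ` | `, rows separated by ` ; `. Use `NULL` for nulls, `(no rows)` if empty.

Group products by category.
Per group compute: MIN(stock), MAX(stock).
HAVING: drop groups with fewer than 3 rows.
  Auto: ids {1, 7, 14} → MIN(stock)=26, MAX(stock)=45
  Office: ids {5, 20, 33} → MIN(stock)=1, MAX(stock)=21
  Toys: ids {2, 3, 23, 26, 30} → MIN(stock)=6, MAX(stock)=38

Auto | 26 | 45 ; Office | 1 | 21 ; Toys | 6 | 38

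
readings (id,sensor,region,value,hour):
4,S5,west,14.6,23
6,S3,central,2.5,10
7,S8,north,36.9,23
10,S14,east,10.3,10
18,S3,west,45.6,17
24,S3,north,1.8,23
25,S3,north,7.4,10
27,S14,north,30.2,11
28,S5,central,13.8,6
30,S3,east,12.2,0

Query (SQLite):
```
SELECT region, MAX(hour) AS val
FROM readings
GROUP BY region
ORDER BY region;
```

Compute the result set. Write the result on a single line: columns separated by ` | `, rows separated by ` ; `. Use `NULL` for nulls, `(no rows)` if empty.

Partition readings by region; compute MAX(hour) within each group.
  central: ids {6, 28} → MAX(hour)=10
  east: ids {10, 30} → MAX(hour)=10
  north: ids {7, 24, 25, 27} → MAX(hour)=23
  west: ids {4, 18} → MAX(hour)=23

central | 10 ; east | 10 ; north | 23 ; west | 23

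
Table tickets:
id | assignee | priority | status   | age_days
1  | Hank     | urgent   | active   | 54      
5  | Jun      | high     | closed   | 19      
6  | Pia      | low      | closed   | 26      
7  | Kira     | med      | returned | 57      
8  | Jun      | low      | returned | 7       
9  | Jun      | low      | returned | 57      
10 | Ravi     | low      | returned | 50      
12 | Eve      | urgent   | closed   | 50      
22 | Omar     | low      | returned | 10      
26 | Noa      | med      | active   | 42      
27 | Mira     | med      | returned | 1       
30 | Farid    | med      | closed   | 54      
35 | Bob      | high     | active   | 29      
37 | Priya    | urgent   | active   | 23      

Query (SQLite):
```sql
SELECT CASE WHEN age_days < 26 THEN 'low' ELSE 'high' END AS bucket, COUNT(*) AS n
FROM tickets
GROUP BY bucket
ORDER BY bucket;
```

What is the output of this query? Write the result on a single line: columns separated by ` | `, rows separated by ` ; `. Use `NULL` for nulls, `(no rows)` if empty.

high | 9 ; low | 5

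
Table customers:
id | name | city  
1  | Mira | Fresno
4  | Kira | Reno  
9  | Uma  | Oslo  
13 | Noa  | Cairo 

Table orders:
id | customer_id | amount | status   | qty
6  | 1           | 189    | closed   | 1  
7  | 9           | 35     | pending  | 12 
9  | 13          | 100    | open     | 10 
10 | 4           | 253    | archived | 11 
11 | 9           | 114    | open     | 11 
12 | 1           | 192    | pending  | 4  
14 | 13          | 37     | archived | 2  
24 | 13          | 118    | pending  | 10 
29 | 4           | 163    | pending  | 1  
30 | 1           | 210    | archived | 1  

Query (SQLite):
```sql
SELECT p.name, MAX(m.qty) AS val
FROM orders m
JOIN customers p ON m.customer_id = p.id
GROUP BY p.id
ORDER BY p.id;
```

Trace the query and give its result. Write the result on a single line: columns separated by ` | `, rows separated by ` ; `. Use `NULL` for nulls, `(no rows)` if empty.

Join each orders row to its customers via customer_id.
Group joined rows by customers.id; compute MAX(m.qty) per group.
  1: ids {6, 12, 30} → MAX(m.qty)=4
  4: ids {10, 29} → MAX(m.qty)=11
  9: ids {7, 11} → MAX(m.qty)=12
  13: ids {9, 14, 24} → MAX(m.qty)=10

Mira | 4 ; Kira | 11 ; Uma | 12 ; Noa | 10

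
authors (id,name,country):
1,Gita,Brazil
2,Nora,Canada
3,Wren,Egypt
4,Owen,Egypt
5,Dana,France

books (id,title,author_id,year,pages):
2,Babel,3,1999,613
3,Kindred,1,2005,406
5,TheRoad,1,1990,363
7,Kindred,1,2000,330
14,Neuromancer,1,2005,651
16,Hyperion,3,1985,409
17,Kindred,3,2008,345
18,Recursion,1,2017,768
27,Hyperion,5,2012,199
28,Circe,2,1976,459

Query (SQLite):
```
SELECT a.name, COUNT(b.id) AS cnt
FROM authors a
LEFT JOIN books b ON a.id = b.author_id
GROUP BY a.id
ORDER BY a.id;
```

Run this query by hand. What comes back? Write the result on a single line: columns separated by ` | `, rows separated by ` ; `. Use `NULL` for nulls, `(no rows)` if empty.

LEFT JOIN keeps every authors row; unmatched ones get NULL for books columns.
Group by authors.id and compute COUNT(b.id). COUNT(col) of an all-NULL group is 0.
  1: ids {3, 5, 7, 14, 18} → COUNT(b.id)=5
  2: ids {28} → COUNT(b.id)=1
  3: ids {2, 16, 17} → COUNT(b.id)=3
  4: ids {—} → COUNT(b.id)=0
  5: ids {27} → COUNT(b.id)=1

Gita | 5 ; Nora | 1 ; Wren | 3 ; Owen | 0 ; Dana | 1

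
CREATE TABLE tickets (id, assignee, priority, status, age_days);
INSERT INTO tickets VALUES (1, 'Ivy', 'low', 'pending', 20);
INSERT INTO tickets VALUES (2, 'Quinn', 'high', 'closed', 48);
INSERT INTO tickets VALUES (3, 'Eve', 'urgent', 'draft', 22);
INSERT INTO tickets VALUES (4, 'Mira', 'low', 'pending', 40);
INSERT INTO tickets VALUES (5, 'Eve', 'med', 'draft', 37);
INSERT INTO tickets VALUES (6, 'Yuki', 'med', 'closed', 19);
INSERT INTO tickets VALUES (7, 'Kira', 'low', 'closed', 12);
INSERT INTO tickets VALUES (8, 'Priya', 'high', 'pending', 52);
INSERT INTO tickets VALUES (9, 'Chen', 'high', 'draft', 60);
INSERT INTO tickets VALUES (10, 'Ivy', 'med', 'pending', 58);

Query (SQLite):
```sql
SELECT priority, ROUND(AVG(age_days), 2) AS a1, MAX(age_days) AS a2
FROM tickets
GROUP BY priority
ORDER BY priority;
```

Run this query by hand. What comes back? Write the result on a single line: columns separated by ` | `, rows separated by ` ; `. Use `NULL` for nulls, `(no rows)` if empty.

Group tickets by priority.
Per group compute: ROUND(AVG(age_days), 2), MAX(age_days).
  high: ids {2, 8, 9} → ROUND(AVG(age_days), 2)=53.33, MAX(age_days)=60
  low: ids {1, 4, 7} → ROUND(AVG(age_days), 2)=24, MAX(age_days)=40
  med: ids {5, 6, 10} → ROUND(AVG(age_days), 2)=38, MAX(age_days)=58
  urgent: ids {3} → ROUND(AVG(age_days), 2)=22, MAX(age_days)=22

high | 53.33 | 60 ; low | 24 | 40 ; med | 38 | 58 ; urgent | 22 | 22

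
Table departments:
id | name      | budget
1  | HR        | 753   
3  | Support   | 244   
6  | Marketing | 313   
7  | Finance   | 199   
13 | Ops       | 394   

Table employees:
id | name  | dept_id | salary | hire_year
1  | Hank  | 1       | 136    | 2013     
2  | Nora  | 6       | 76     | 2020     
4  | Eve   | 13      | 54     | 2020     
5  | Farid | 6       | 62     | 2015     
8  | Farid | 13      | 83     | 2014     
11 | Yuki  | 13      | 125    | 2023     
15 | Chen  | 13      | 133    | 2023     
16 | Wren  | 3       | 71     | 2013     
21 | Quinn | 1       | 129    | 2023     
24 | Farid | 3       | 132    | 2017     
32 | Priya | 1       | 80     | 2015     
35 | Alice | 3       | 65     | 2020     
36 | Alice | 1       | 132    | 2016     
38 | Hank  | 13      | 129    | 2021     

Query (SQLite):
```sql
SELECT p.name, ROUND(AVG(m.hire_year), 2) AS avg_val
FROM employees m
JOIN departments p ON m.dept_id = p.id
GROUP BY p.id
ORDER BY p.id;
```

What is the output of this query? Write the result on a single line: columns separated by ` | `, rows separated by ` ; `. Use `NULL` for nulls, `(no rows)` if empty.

Join each employees row to its departments via dept_id.
Group joined rows by departments.id; compute ROUND(AVG(m.hire_year), 2) per group.
  1: ids {1, 21, 32, 36} → ROUND(AVG(m.hire_year), 2)=2016.75
  3: ids {16, 24, 35} → ROUND(AVG(m.hire_year), 2)=2016.67
  6: ids {2, 5} → ROUND(AVG(m.hire_year), 2)=2017.5
  13: ids {4, 8, 11, 15, 38} → ROUND(AVG(m.hire_year), 2)=2020.2

HR | 2016.75 ; Support | 2016.67 ; Marketing | 2017.5 ; Ops | 2020.2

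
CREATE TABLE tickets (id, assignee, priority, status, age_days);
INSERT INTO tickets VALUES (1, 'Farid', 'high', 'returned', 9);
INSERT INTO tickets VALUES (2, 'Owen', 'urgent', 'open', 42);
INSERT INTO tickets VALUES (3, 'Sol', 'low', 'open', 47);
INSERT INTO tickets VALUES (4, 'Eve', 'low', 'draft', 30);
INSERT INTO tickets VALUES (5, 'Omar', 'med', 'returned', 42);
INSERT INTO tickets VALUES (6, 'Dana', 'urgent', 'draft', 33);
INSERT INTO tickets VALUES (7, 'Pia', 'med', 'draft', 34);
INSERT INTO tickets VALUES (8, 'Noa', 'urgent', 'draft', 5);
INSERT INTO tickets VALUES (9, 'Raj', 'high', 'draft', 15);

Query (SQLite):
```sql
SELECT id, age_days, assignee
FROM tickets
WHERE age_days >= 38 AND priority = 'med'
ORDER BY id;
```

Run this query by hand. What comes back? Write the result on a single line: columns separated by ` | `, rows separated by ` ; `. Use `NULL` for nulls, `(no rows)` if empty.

age_days >= 38: ids {2, 3, 5}
priority = 'med': ids {5, 7}
Combine with AND.

5 | 42 | Omar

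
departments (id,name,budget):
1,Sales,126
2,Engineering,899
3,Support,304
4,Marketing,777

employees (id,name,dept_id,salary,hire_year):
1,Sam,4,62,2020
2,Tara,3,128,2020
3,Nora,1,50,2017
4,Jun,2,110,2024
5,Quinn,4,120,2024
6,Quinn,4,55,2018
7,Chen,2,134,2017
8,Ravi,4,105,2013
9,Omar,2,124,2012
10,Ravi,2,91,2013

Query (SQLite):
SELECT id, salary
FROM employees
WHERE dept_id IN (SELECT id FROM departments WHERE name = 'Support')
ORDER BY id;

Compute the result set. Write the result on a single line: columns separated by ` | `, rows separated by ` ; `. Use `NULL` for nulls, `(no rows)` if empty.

Inner query: departments.id where name = 'Support'.
Outer: keep employees rows whose dept_id is in that set.
Inner query → {3}

2 | 128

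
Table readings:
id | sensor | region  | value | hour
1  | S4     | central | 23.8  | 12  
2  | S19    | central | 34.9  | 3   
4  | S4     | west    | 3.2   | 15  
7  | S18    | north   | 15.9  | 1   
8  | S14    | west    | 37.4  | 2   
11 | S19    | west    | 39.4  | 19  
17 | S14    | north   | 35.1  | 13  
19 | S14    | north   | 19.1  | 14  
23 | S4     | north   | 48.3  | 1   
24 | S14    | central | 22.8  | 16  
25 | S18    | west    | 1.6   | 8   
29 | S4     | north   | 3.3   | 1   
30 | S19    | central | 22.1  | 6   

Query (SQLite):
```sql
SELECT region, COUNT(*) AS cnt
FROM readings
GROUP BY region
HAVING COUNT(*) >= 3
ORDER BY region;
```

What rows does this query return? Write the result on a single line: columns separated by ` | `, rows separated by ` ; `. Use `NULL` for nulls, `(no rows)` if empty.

central | 4 ; north | 5 ; west | 4

Partition readings by region; compute COUNT(*) within each group.
HAVING: keep groups with count ≥ 3.
  central: ids {1, 2, 24, 30} → COUNT(*)=4
  north: ids {7, 17, 19, 23, 29} → COUNT(*)=5
  west: ids {4, 8, 11, 25} → COUNT(*)=4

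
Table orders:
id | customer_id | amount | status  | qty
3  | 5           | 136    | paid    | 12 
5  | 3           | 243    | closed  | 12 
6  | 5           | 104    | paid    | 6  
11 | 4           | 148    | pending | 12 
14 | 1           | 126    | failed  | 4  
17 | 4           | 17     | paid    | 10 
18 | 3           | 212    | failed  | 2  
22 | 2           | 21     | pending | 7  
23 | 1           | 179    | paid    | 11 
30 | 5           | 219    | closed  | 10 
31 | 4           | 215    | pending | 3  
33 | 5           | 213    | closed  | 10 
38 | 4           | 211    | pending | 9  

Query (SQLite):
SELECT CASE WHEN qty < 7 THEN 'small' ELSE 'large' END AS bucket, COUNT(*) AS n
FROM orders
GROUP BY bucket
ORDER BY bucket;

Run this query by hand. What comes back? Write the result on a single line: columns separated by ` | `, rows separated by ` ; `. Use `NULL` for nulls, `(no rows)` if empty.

large | 9 ; small | 4

Bucket rows by qty < 7 → 'small' else 'large'; count each bucket.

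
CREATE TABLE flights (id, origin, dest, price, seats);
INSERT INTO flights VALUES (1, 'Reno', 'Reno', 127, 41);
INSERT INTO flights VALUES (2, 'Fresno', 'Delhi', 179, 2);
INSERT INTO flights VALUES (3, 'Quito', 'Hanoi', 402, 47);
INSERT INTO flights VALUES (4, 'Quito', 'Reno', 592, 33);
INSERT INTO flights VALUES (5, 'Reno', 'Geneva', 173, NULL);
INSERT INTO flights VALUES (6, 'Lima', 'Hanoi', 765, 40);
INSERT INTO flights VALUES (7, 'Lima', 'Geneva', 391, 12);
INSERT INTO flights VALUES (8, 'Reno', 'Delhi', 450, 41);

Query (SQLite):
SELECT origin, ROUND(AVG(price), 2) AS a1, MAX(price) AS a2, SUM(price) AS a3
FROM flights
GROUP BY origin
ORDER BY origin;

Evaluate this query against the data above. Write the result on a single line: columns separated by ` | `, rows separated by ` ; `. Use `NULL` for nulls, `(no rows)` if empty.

Group flights by origin.
Per group compute: ROUND(AVG(price), 2), MAX(price), SUM(price).
  Fresno: ids {2} → ROUND(AVG(price), 2)=179, MAX(price)=179, SUM(price)=179
  Lima: ids {6, 7} → ROUND(AVG(price), 2)=578, MAX(price)=765, SUM(price)=1156
  Quito: ids {3, 4} → ROUND(AVG(price), 2)=497, MAX(price)=592, SUM(price)=994
  Reno: ids {1, 5, 8} → ROUND(AVG(price), 2)=250, MAX(price)=450, SUM(price)=750

Fresno | 179 | 179 | 179 ; Lima | 578 | 765 | 1156 ; Quito | 497 | 592 | 994 ; Reno | 250 | 450 | 750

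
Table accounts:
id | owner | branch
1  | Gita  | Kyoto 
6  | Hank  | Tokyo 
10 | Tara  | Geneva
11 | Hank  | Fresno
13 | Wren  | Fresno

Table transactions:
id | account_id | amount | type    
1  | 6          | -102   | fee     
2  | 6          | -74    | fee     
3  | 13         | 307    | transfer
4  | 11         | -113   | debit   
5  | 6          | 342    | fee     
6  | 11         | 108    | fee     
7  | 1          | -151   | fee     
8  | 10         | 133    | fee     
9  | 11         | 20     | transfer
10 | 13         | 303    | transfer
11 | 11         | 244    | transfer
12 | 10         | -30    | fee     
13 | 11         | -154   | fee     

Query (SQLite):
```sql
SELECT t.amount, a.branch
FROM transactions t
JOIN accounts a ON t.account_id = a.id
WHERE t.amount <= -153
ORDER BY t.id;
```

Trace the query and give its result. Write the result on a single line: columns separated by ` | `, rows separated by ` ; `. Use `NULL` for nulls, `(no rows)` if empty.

-154 | Fresno

Each transactions row matches the accounts row where account_id = accounts.id.
Then keep rows with t.amount <= -153.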